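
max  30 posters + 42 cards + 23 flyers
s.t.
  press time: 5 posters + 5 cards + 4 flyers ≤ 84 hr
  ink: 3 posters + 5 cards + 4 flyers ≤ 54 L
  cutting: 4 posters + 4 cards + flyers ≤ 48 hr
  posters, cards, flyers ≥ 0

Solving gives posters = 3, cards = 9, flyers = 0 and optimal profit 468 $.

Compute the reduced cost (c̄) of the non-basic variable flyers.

Binding: ink and cutting. Non-binding: press time (24 unused).
By complementary slackness, y = 0 for the non-binding constraint.
Dual feasibility on the basic columns requires 3·y_ink + 4·y_cutting = 30, 5·y_ink + 4·y_cutting = 42.
This yields shadow prices y_ink = 6, y_cutting = 3.
Reduced cost of flyers: c₃ − yᵀa₃ = 23 − (6·4 + 3·1) = 23 − 27 = -4.

-4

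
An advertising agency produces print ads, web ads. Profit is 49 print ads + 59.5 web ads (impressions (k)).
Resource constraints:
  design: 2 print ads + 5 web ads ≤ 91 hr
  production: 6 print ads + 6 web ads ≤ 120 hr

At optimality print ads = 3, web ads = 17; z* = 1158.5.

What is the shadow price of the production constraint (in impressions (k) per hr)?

Both design and production are binding at x*.
The binding rows give the dual system: 2·y_design + 6·y_production = 49 and 5·y_design + 6·y_production = 59.5.
Solving: y_design = 3.5, y_production = 7.
Shadow price of production = 7.

7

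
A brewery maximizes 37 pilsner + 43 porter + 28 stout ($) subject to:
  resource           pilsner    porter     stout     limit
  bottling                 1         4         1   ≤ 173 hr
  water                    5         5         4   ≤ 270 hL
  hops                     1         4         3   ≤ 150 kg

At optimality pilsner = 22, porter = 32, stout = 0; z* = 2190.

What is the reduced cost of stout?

-6

At the optimum: bottling uses 150 of 173 (slack = 23); water uses 270 of 270 (binding); hops uses 150 of 150 (binding).
Since bottling is not tight, its dual is 0.
The binding rows give the dual system: 5·y_water + 1·y_hops = 37 and 5·y_water + 4·y_hops = 43.
Solving: y_water = 7, y_hops = 2.
Reduced cost of stout: c₃ − yᵀa₃ = 28 − (7·4 + 2·3) = 28 − 34 = -6.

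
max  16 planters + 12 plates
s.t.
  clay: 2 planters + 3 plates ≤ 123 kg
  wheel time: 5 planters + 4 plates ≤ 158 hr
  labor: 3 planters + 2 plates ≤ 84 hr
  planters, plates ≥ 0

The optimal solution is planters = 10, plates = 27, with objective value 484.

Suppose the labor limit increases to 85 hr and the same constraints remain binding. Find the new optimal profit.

486

At the optimum: clay uses 101 of 123 (slack = 22); wheel time uses 158 of 158 (binding); labor uses 84 of 84 (binding).
Slack constraints have shadow price 0 (complementary slackness).
The binding rows give the dual system: 5·y_wheel time + 3·y_labor = 16 and 4·y_wheel time + 2·y_labor = 12.
Solving: y_wheel time = 2, y_labor = 2.
Δz = y_labor·Δb = 2 × (1) = 2, so new z* = 484 + 2 = 486.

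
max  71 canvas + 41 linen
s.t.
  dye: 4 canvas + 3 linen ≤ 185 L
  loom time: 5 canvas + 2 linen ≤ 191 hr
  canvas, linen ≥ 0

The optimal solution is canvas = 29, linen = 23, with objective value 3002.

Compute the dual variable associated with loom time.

Both dye and loom time are binding at x*.
The binding rows give the dual system: 4·y_dye + 5·y_loom time = 71 and 3·y_dye + 2·y_loom time = 41.
This yields shadow prices y_dye = 9, y_loom time = 7.
Shadow price of loom time = 7.

7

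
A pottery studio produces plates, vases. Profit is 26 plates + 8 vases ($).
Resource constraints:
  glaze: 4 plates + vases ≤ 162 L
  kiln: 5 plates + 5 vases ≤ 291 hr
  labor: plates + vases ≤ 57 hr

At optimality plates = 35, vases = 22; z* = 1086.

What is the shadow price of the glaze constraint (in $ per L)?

Check each constraint at x*: glaze 162/162 (tight); kiln 285/291 (slack 6); labor 57/57 (tight).
By complementary slackness, y = 0 for the non-binding constraint.
From A_Bᵀ y = c: 4·y_glaze + 1·y_labor = 26; 1·y_glaze + 1·y_labor = 8.
This yields shadow prices y_glaze = 6, y_labor = 2.
Shadow price of glaze = 6.

6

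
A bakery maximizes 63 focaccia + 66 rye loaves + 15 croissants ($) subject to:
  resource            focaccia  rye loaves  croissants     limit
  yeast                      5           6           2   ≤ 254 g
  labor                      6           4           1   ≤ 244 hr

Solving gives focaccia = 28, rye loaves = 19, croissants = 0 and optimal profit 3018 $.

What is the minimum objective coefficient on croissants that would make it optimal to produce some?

21

At the optimum: yeast uses 254 of 254 (binding); labor uses 244 of 244 (binding).
From A_Bᵀ y = c: 5·y_yeast + 6·y_labor = 63; 6·y_yeast + 4·y_labor = 66.
→ y_yeast = 9 and y_labor = 3.
croissants enters the basis when its profit ≥ yᵀa₃ = 9·2 + 3·1 = 21.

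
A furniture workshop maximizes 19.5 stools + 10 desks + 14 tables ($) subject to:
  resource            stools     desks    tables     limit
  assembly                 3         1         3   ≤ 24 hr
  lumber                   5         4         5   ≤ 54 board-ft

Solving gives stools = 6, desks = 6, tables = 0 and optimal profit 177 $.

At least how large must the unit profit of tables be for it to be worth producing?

19.5

Both assembly and lumber are binding at x*.
Dual feasibility on the basic columns requires 3·y_assembly + 5·y_lumber = 19.5, 1·y_assembly + 4·y_lumber = 10.
This yields shadow prices y_assembly = 4, y_lumber = 1.5.
tables enters the basis when its profit ≥ yᵀa₃ = 4·3 + 1.5·5 = 19.5.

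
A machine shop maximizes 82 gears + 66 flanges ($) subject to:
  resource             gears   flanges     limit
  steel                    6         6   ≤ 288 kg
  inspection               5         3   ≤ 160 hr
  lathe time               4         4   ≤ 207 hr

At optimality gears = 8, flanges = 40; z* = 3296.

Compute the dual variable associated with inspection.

Check each constraint at x*: steel 288/288 (tight); inspection 160/160 (tight); lathe time 192/207 (slack 15).
Since lathe time is not tight, its dual is 0.
The binding rows give the dual system: 6·y_steel + 5·y_inspection = 82 and 6·y_steel + 3·y_inspection = 66.
Solving: y_steel = 7, y_inspection = 8.
Shadow price of inspection = 8.

8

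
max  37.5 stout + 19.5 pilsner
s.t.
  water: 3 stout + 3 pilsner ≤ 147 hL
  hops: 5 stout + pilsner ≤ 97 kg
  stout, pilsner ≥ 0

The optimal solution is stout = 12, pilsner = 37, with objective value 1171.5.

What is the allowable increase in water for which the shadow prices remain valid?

144

Binding constraints: water, hops. The basis is B = [[3,3],[5,1]] with det -12.
Per unit increase in water, x* moves by d = (-0.0833, 0.4167).
The basis stays optimal until stout reaches 0; allowable increase = 144 hL.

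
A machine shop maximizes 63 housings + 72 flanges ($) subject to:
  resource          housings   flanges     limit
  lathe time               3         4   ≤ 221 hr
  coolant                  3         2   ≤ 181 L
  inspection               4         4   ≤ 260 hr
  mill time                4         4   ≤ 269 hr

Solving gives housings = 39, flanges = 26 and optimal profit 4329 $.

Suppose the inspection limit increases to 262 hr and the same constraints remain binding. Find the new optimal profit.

Binding: lathe time and inspection. Non-binding: coolant (12 unused), mill time (9 unused).
By complementary slackness, y = 0 for the non-binding constraints.
From A_Bᵀ y = c: 3·y_lathe time + 4·y_inspection = 63; 4·y_lathe time + 4·y_inspection = 72.
Solving: y_lathe time = 9, y_inspection = 9.
Δz = y_inspection·Δb = 9 × (2) = 18, so new z* = 4329 + 18 = 4347.

4347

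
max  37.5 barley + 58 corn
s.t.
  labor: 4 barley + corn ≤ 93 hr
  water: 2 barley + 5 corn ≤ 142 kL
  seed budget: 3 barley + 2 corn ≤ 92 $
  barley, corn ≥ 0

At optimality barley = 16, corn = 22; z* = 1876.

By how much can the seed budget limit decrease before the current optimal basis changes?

35.2

Binding constraints: water, seed budget. The basis is B = [[2,5],[3,2]] with det -11.
Per unit decrease in seed budget, x* moves by d = (-0.4545, 0.1818).
The basis stays optimal until barley reaches 0; allowable decrease = 35.2 $.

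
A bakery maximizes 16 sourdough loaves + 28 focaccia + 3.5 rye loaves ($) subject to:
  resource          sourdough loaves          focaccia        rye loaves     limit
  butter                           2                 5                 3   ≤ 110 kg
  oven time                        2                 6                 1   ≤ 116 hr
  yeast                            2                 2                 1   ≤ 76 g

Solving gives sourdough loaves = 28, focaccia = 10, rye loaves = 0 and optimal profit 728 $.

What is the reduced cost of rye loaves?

-4.5

At the optimum: butter uses 106 of 110 (slack = 4); oven time uses 116 of 116 (binding); yeast uses 76 of 76 (binding).
Slack constraints have shadow price 0 (complementary slackness).
The binding rows give the dual system: 2·y_oven time + 2·y_yeast = 16 and 6·y_oven time + 2·y_yeast = 28.
→ y_oven time = 3 and y_yeast = 5.
Reduced cost of rye loaves: c₃ − yᵀa₃ = 3.5 − (3·1 + 5·1) = 3.5 − 8 = -4.5.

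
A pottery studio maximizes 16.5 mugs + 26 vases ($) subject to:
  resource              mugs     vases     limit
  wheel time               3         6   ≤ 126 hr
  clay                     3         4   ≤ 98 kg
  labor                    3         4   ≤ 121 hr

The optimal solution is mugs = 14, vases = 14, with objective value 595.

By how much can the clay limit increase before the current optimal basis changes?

Binding constraints: wheel time, clay. The basis is B = [[3,6],[3,4]] with det -6.
Per unit increase in clay, x* moves by d = (1, -0.5).
The basis stays optimal until labor becomes binding; allowable increase = 23 kg.

23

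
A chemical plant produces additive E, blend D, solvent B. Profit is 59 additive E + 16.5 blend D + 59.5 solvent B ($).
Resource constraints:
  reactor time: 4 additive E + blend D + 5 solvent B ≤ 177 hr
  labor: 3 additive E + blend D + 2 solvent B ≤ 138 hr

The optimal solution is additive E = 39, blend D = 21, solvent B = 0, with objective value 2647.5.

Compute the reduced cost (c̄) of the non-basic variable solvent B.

-2

At the optimum: reactor time uses 177 of 177 (binding); labor uses 138 of 138 (binding).
Dual feasibility on the basic columns requires 4·y_reactor time + 3·y_labor = 59, 1·y_reactor time + 1·y_labor = 16.5.
Solving: y_reactor time = 9.5, y_labor = 7.
Reduced cost of solvent B: c₃ − yᵀa₃ = 59.5 − (9.5·5 + 7·2) = 59.5 − 61.5 = -2.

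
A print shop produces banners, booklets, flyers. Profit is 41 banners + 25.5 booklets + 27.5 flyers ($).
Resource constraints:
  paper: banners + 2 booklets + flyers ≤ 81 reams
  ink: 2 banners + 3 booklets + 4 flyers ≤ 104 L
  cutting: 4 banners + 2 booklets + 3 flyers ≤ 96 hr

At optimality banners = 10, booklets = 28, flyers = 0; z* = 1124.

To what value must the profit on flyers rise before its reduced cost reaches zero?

37

At the optimum: paper uses 66 of 81 (slack = 15); ink uses 104 of 104 (binding); cutting uses 96 of 96 (binding).
Since paper is not tight, its dual is 0.
Dual feasibility on the basic columns requires 2·y_ink + 4·y_cutting = 41, 3·y_ink + 2·y_cutting = 25.5.
→ y_ink = 2.5 and y_cutting = 9.
flyers enters the basis when its profit ≥ yᵀa₃ = 2.5·4 + 9·3 = 37.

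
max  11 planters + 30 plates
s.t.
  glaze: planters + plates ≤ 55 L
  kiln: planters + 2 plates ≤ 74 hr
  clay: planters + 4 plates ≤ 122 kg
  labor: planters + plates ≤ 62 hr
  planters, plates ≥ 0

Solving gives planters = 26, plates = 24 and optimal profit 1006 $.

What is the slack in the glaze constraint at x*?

5

glaze used = 1·26 + 1·24 = 50; slack = 55 − 50 = 5.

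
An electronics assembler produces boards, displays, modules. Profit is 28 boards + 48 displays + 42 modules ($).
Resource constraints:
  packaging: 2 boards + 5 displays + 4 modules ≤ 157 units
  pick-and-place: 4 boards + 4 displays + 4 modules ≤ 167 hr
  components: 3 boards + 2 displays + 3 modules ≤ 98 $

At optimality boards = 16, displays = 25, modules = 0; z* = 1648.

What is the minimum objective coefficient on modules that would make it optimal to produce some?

44

Check each constraint at x*: packaging 157/157 (tight); pick-and-place 164/167 (slack 3); components 98/98 (tight).
By complementary slackness, y = 0 for the non-binding constraint.
Dual feasibility on the basic columns requires 2·y_packaging + 3·y_components = 28, 5·y_packaging + 2·y_components = 48.
This yields shadow prices y_packaging = 8, y_components = 4.
modules enters the basis when its profit ≥ yᵀa₃ = 8·4 + 4·3 = 44.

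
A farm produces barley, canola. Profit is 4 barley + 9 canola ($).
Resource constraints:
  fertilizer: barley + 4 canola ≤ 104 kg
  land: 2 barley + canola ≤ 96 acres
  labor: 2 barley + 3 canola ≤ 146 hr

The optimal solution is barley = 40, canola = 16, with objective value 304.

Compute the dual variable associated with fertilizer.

Binding: fertilizer and land. Non-binding: labor (18 unused).
Since labor is not tight, its dual is 0.
From A_Bᵀ y = c: 1·y_fertilizer + 2·y_land = 4; 4·y_fertilizer + 1·y_land = 9.
This yields shadow prices y_fertilizer = 2, y_land = 1.
Shadow price of fertilizer = 2.

2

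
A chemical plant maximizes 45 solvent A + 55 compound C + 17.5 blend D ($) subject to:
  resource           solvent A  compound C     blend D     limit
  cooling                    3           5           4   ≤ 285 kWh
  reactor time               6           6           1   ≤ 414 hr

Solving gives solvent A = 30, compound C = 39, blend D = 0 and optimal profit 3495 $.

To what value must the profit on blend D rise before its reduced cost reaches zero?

At the optimum: cooling uses 285 of 285 (binding); reactor time uses 414 of 414 (binding).
Dual feasibility on the basic columns requires 3·y_cooling + 6·y_reactor time = 45, 5·y_cooling + 6·y_reactor time = 55.
→ y_cooling = 5 and y_reactor time = 5.
blend D enters the basis when its profit ≥ yᵀa₃ = 5·4 + 5·1 = 25.

25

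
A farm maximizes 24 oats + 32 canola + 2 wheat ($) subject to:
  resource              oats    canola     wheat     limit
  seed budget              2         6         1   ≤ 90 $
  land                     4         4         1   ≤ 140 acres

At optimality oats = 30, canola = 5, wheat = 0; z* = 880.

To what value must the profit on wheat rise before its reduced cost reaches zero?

Both seed budget and land are binding at x*.
From A_Bᵀ y = c: 2·y_seed budget + 4·y_land = 24; 6·y_seed budget + 4·y_land = 32.
→ y_seed budget = 2 and y_land = 5.
wheat enters the basis when its profit ≥ yᵀa₃ = 2·1 + 5·1 = 7.

7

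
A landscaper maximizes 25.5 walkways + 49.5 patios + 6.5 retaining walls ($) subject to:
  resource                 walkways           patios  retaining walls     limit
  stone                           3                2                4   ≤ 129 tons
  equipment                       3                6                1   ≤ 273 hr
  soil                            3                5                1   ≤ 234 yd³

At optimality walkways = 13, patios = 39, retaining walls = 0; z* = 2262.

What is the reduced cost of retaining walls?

-2

Binding: equipment and soil. Non-binding: stone (12 unused).
By complementary slackness, y = 0 for the non-binding constraint.
Dual feasibility on the basic columns requires 3·y_equipment + 3·y_soil = 25.5, 6·y_equipment + 5·y_soil = 49.5.
This yields shadow prices y_equipment = 7, y_soil = 1.5.
Reduced cost of retaining walls: c₃ − yᵀa₃ = 6.5 − (7·1 + 1.5·1) = 6.5 − 8.5 = -2.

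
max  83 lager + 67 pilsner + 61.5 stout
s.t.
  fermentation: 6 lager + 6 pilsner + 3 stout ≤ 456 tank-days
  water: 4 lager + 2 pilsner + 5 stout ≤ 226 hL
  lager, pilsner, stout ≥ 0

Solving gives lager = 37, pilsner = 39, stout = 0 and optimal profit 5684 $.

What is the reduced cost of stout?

-4

Check each constraint at x*: fermentation 456/456 (tight); water 226/226 (tight).
From A_Bᵀ y = c: 6·y_fermentation + 4·y_water = 83; 6·y_fermentation + 2·y_water = 67.
→ y_fermentation = 8.5 and y_water = 8.
Reduced cost of stout: c₃ − yᵀa₃ = 61.5 − (8.5·3 + 8·5) = 61.5 − 65.5 = -4.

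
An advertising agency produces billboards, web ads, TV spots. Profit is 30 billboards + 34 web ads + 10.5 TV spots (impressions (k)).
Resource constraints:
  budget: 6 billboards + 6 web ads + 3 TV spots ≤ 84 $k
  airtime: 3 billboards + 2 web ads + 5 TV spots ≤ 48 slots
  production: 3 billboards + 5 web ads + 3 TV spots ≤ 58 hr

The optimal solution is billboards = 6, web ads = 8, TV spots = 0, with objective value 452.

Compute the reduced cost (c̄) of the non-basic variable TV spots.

Check each constraint at x*: budget 84/84 (tight); airtime 34/48 (slack 14); production 58/58 (tight).
By complementary slackness, y = 0 for the non-binding constraint.
From A_Bᵀ y = c: 6·y_budget + 3·y_production = 30; 6·y_budget + 5·y_production = 34.
→ y_budget = 4 and y_production = 2.
Reduced cost of TV spots: c₃ − yᵀa₃ = 10.5 − (4·3 + 2·3) = 10.5 − 18 = -7.5.

-7.5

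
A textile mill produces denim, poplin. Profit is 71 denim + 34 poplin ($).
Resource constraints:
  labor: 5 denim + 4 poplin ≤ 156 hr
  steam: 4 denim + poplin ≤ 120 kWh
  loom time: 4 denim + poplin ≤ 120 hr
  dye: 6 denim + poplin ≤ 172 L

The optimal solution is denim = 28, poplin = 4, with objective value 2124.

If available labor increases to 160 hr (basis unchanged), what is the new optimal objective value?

Check each constraint at x*: labor 156/156 (tight); steam 116/120 (slack 4); loom time 116/120 (slack 4); dye 172/172 (tight).
Since steam, loom time are not tight, their duals are 0.
From A_Bᵀ y = c: 5·y_labor + 6·y_dye = 71; 4·y_labor + 1·y_dye = 34.
→ y_labor = 7 and y_dye = 6.
Δz = y_labor·Δb = 7 × (4) = 28, so new z* = 2124 + 28 = 2152.

2152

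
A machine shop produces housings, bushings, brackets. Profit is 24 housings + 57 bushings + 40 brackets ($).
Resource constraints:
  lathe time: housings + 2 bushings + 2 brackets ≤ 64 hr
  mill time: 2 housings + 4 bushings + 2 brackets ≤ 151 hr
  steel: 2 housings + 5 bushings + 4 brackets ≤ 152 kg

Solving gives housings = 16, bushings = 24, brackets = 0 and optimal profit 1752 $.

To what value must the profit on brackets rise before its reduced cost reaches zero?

Check each constraint at x*: lathe time 64/64 (tight); mill time 128/151 (slack 23); steel 152/152 (tight).
Slack constraints have shadow price 0 (complementary slackness).
The binding rows give the dual system: 1·y_lathe time + 2·y_steel = 24 and 2·y_lathe time + 5·y_steel = 57.
This yields shadow prices y_lathe time = 6, y_steel = 9.
brackets enters the basis when its profit ≥ yᵀa₃ = 6·2 + 9·4 = 48.

48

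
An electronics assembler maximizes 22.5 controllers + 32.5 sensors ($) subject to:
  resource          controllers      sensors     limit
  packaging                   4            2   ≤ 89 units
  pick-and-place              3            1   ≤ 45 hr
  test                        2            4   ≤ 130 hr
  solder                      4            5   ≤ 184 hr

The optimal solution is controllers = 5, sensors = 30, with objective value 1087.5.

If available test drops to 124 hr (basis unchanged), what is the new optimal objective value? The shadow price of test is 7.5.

Δb = -6, so new z* = 1087.5 + (7.5)·(-6) = 1087.5 − 45 = 1042.5.

1042.5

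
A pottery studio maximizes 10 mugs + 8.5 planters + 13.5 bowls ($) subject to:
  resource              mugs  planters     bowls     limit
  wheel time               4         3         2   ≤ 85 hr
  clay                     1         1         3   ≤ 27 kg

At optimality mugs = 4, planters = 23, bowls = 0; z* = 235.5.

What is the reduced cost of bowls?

-1.5

Both wheel time and clay are binding at x*.
The binding rows give the dual system: 4·y_wheel time + 1·y_clay = 10 and 3·y_wheel time + 1·y_clay = 8.5.
→ y_wheel time = 1.5 and y_clay = 4.
Reduced cost of bowls: c₃ − yᵀa₃ = 13.5 − (1.5·2 + 4·3) = 13.5 − 15 = -1.5.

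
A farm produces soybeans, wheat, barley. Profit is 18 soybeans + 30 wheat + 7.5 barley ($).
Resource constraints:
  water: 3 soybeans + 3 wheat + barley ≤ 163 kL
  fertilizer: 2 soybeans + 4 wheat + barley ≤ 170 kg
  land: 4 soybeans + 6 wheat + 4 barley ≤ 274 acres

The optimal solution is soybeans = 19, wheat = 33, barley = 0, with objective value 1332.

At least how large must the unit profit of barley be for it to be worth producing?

15

Binding: fertilizer and land. Non-binding: water (7 unused).
Since water is not tight, its dual is 0.
From A_Bᵀ y = c: 2·y_fertilizer + 4·y_land = 18; 4·y_fertilizer + 6·y_land = 30.
This yields shadow prices y_fertilizer = 3, y_land = 3.
barley enters the basis when its profit ≥ yᵀa₃ = 3·1 + 3·4 = 15.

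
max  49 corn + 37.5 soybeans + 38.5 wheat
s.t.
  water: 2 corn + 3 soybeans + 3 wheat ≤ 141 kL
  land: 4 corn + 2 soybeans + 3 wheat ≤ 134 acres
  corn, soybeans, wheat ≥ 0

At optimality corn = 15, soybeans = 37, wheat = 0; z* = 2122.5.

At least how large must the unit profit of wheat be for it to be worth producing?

46.5

Check each constraint at x*: water 141/141 (tight); land 134/134 (tight).
From A_Bᵀ y = c: 2·y_water + 4·y_land = 49; 3·y_water + 2·y_land = 37.5.
Solving: y_water = 6.5, y_land = 9.
wheat enters the basis when its profit ≥ yᵀa₃ = 6.5·3 + 9·3 = 46.5.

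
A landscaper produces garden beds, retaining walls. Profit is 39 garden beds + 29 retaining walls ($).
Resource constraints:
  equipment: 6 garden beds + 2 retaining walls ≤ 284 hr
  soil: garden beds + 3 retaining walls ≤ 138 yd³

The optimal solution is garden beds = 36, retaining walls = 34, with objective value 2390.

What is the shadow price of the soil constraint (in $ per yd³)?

Both equipment and soil are binding at x*.
The binding rows give the dual system: 6·y_equipment + 1·y_soil = 39 and 2·y_equipment + 3·y_soil = 29.
Solving: y_equipment = 5.5, y_soil = 6.
Shadow price of soil = 6.

6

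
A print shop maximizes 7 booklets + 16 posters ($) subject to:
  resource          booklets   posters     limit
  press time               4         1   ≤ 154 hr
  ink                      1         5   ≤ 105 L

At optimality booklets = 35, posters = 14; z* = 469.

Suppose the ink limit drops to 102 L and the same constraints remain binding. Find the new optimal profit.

At the optimum: press time uses 154 of 154 (binding); ink uses 105 of 105 (binding).
Dual feasibility on the basic columns requires 4·y_press time + 1·y_ink = 7, 1·y_press time + 5·y_ink = 16.
This yields shadow prices y_press time = 1, y_ink = 3.
Δz = y_ink·Δb = 3 × (-3) = -9, so new z* = 469 − 9 = 460.

460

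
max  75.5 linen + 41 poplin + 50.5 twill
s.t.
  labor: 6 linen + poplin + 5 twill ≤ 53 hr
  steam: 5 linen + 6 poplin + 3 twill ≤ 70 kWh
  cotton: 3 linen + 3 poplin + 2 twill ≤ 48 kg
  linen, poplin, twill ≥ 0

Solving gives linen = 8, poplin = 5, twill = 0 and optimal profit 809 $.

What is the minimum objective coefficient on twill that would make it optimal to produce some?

56.5

Check each constraint at x*: labor 53/53 (tight); steam 70/70 (tight); cotton 39/48 (slack 9).
Since cotton is not tight, its dual is 0.
Dual feasibility on the basic columns requires 6·y_labor + 5·y_steam = 75.5, 1·y_labor + 6·y_steam = 41.
→ y_labor = 8 and y_steam = 5.5.
twill enters the basis when its profit ≥ yᵀa₃ = 8·5 + 5.5·3 = 56.5.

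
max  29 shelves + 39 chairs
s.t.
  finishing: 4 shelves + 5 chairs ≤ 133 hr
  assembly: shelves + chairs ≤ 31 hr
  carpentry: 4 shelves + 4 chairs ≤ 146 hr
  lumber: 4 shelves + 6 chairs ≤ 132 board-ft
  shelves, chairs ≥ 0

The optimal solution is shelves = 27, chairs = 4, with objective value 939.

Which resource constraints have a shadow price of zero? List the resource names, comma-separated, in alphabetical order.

carpentry, finishing

finishing: 128/133 (slack 5)
assembly: 31/31 (binding)
carpentry: 124/146 (slack 22)
lumber: 132/132 (binding)
By complementary slackness, a constraint with positive slack has shadow price 0 → carpentry, finishing.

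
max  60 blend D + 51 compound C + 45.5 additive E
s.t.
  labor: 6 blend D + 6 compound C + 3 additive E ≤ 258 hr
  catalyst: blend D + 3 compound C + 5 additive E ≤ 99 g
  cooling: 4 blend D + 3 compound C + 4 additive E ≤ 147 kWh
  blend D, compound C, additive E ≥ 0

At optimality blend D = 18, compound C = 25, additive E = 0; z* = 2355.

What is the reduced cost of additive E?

-2.5

Check each constraint at x*: labor 258/258 (tight); catalyst 93/99 (slack 6); cooling 147/147 (tight).
Since catalyst is not tight, its dual is 0.
From A_Bᵀ y = c: 6·y_labor + 4·y_cooling = 60; 6·y_labor + 3·y_cooling = 51.
→ y_labor = 4 and y_cooling = 9.
Reduced cost of additive E: c₃ − yᵀa₃ = 45.5 − (4·3 + 9·4) = 45.5 − 48 = -2.5.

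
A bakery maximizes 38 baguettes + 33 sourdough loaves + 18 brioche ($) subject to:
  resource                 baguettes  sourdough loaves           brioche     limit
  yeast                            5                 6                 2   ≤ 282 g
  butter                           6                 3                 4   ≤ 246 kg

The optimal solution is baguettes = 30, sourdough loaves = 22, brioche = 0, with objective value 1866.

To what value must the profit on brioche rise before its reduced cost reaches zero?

At the optimum: yeast uses 282 of 282 (binding); butter uses 246 of 246 (binding).
The binding rows give the dual system: 5·y_yeast + 6·y_butter = 38 and 6·y_yeast + 3·y_butter = 33.
→ y_yeast = 4 and y_butter = 3.
brioche enters the basis when its profit ≥ yᵀa₃ = 4·2 + 3·4 = 20.

20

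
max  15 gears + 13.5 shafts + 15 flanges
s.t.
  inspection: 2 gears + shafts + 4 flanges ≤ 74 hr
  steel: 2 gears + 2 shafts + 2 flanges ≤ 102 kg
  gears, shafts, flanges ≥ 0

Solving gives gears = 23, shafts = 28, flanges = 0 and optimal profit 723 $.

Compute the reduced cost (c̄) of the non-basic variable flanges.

-3

Check each constraint at x*: inspection 74/74 (tight); steel 102/102 (tight).
Dual feasibility on the basic columns requires 2·y_inspection + 2·y_steel = 15, 1·y_inspection + 2·y_steel = 13.5.
Solving: y_inspection = 1.5, y_steel = 6.
Reduced cost of flanges: c₃ − yᵀa₃ = 15 − (1.5·4 + 6·2) = 15 − 18 = -3.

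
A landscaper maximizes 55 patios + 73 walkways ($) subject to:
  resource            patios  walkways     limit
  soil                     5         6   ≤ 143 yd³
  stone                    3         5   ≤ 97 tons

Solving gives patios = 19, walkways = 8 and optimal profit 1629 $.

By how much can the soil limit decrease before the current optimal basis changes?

26.6

Binding constraints: soil, stone. The basis is B = [[5,6],[3,5]] with det 7.
Per unit decrease in soil, x* moves by d = (-0.7143, 0.4286).
The basis stays optimal until patios reaches 0; allowable decrease = 26.6 yd³.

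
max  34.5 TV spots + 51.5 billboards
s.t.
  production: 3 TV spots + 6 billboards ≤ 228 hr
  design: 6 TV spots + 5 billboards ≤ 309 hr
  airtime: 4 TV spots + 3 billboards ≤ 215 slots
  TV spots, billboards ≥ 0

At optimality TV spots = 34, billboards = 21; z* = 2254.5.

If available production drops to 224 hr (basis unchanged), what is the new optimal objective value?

2228.5

At the optimum: production uses 228 of 228 (binding); design uses 309 of 309 (binding); airtime uses 199 of 215 (slack = 16).
Slack constraints have shadow price 0 (complementary slackness).
Dual feasibility on the basic columns requires 3·y_production + 6·y_design = 34.5, 6·y_production + 5·y_design = 51.5.
→ y_production = 6.5 and y_design = 2.5.
Δz = y_production·Δb = 6.5 × (-4) = -26, so new z* = 2254.5 − 26 = 2228.5.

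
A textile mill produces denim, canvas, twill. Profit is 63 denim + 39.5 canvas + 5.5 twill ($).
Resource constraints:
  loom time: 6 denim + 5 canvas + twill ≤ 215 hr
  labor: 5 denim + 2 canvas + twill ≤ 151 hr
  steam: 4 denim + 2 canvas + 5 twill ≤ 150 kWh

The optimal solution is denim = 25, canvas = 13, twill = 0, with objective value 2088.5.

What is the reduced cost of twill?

Binding: loom time and labor. Non-binding: steam (24 unused).
Since steam is not tight, its dual is 0.
The binding rows give the dual system: 6·y_loom time + 5·y_labor = 63 and 5·y_loom time + 2·y_labor = 39.5.
This yields shadow prices y_loom time = 5.5, y_labor = 6.
Reduced cost of twill: c₃ − yᵀa₃ = 5.5 − (5.5·1 + 6·1) = 5.5 − 11.5 = -6.

-6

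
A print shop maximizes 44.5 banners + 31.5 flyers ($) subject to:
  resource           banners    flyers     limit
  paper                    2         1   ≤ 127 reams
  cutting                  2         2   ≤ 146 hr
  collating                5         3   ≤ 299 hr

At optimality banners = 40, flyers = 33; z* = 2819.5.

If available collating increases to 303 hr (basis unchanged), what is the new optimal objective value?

Check each constraint at x*: paper 113/127 (slack 14); cutting 146/146 (tight); collating 299/299 (tight).
By complementary slackness, y = 0 for the non-binding constraint.
The binding rows give the dual system: 2·y_cutting + 5·y_collating = 44.5 and 2·y_cutting + 3·y_collating = 31.5.
Solving: y_cutting = 6, y_collating = 6.5.
Δz = y_collating·Δb = 6.5 × (4) = 26, so new z* = 2819.5 + 26 = 2845.5.

2845.5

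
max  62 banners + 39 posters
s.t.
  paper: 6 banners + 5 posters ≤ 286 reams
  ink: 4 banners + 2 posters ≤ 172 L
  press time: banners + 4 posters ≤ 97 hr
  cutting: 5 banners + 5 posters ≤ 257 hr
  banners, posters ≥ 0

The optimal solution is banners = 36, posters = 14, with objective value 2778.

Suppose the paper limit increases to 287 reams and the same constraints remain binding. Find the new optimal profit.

2782

Check each constraint at x*: paper 286/286 (tight); ink 172/172 (tight); press time 92/97 (slack 5); cutting 250/257 (slack 7).
Since press time, cutting are not tight, their duals are 0.
From A_Bᵀ y = c: 6·y_paper + 4·y_ink = 62; 5·y_paper + 2·y_ink = 39.
→ y_paper = 4 and y_ink = 9.5.
Δz = y_paper·Δb = 4 × (1) = 4, so new z* = 2778 + 4 = 2782.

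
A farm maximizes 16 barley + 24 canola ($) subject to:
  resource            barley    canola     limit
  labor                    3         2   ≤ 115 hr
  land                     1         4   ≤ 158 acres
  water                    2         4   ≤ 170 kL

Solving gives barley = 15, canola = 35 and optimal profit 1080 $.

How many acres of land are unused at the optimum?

3

land used = 1·15 + 4·35 = 155; slack = 158 − 155 = 3.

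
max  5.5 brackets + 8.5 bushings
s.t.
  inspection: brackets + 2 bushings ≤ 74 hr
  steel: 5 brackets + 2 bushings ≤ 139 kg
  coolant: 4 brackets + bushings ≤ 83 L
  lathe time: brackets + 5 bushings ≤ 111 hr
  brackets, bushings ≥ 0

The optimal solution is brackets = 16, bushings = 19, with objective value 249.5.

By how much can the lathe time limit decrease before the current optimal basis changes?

90.25

Binding constraints: coolant, lathe time. The basis is B = [[4,1],[1,5]] with det 19.
Per unit decrease in lathe time, x* moves by d = (0.0526, -0.2105).
The basis stays optimal until bushings reaches 0; allowable decrease = 90.25 hr.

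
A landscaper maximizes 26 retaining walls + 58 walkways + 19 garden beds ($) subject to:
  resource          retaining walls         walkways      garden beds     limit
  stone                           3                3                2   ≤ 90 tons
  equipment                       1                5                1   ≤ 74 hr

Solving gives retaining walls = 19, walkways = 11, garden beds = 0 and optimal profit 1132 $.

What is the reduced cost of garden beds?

-1

At the optimum: stone uses 90 of 90 (binding); equipment uses 74 of 74 (binding).
From A_Bᵀ y = c: 3·y_stone + 1·y_equipment = 26; 3·y_stone + 5·y_equipment = 58.
This yields shadow prices y_stone = 6, y_equipment = 8.
Reduced cost of garden beds: c₃ − yᵀa₃ = 19 − (6·2 + 8·1) = 19 − 20 = -1.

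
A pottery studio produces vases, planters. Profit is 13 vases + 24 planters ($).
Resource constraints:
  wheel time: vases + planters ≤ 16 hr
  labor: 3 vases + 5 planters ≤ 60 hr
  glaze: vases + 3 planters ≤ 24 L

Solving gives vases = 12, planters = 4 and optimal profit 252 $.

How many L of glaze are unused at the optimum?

0

glaze used = 1·12 + 3·4 = 24; slack = 24 − 24 = 0.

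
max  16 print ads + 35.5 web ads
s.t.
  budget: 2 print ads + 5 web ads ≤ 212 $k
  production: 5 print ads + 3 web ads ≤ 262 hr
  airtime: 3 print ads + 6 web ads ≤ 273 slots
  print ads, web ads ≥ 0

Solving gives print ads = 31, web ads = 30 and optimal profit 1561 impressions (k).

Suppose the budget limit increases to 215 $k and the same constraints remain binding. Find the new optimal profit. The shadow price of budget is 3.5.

Δb = 3, so new z* = 1561 + (3.5)·(3) = 1561 + 10.5 = 1571.5.

1571.5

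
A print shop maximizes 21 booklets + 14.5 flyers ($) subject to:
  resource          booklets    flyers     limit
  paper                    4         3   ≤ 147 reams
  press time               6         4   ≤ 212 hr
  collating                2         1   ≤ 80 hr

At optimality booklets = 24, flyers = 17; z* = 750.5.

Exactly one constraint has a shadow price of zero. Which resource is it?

collating

paper: 147/147 (binding)
press time: 212/212 (binding)
collating: 65/80 (slack 15)
By complementary slackness, a constraint with positive slack has shadow price 0 → collating.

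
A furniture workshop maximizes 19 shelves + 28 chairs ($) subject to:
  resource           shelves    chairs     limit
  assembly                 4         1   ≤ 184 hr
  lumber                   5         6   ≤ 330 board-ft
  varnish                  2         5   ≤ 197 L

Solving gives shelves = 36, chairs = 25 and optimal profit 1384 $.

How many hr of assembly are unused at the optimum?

assembly used = 4·36 + 1·25 = 169; slack = 184 − 169 = 15.

15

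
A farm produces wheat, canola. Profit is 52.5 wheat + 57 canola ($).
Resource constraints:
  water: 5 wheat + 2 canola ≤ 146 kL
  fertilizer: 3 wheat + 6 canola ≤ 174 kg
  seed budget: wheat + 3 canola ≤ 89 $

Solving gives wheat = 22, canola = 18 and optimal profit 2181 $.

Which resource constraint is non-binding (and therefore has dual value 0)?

water: 146/146 (binding)
fertilizer: 174/174 (binding)
seed budget: 76/89 (slack 13)
By complementary slackness, a constraint with positive slack has shadow price 0 → seed budget.

seed budget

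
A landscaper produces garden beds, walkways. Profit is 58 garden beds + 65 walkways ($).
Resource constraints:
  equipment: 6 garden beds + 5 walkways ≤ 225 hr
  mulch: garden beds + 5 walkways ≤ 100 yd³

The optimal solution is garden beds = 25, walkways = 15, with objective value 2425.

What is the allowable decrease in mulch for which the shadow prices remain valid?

Binding constraints: equipment, mulch. The basis is B = [[6,5],[1,5]] with det 25.
Per unit decrease in mulch, x* moves by d = (0.2, -0.24).
The basis stays optimal until walkways reaches 0; allowable decrease = 62.5 yd³.

62.5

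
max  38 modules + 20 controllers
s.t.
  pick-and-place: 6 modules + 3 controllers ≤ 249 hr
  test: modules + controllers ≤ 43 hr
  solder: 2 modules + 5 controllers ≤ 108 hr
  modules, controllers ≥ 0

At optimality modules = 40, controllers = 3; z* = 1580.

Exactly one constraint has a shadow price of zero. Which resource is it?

pick-and-place: 249/249 (binding)
test: 43/43 (binding)
solder: 95/108 (slack 13)
By complementary slackness, a constraint with positive slack has shadow price 0 → solder.

solder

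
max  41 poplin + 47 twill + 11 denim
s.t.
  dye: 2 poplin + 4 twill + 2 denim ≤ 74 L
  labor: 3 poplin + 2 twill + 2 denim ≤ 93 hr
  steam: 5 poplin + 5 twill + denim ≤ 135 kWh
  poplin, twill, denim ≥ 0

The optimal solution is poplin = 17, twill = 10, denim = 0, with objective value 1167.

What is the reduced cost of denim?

-2

At the optimum: dye uses 74 of 74 (binding); labor uses 71 of 93 (slack = 22); steam uses 135 of 135 (binding).
By complementary slackness, y = 0 for the non-binding constraint.
From A_Bᵀ y = c: 2·y_dye + 5·y_steam = 41; 4·y_dye + 5·y_steam = 47.
Solving: y_dye = 3, y_steam = 7.
Reduced cost of denim: c₃ − yᵀa₃ = 11 − (3·2 + 7·1) = 11 − 13 = -2.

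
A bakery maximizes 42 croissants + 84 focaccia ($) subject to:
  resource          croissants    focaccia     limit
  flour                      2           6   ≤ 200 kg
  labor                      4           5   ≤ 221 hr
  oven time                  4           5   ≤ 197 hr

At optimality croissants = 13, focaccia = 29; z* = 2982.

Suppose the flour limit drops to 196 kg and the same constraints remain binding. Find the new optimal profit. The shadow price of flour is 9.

2946

Δb = -4, so new z* = 2982 + (9)·(-4) = 2982 − 36 = 2946.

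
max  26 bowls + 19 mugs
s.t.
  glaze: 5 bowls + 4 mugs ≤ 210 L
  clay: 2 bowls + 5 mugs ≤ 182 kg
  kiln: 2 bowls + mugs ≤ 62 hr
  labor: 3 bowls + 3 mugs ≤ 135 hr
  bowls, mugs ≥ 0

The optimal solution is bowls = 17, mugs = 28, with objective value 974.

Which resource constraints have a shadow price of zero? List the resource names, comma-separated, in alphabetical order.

clay, glaze

glaze: 197/210 (slack 13)
clay: 174/182 (slack 8)
kiln: 62/62 (binding)
labor: 135/135 (binding)
By complementary slackness, a constraint with positive slack has shadow price 0 → clay, glaze.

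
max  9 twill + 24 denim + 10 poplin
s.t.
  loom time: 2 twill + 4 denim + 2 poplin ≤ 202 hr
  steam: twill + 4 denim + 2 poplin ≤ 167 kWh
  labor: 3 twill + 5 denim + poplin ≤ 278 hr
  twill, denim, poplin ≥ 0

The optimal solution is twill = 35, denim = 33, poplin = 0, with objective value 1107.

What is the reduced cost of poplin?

-2

At the optimum: loom time uses 202 of 202 (binding); steam uses 167 of 167 (binding); labor uses 270 of 278 (slack = 8).
Since labor is not tight, its dual is 0.
Dual feasibility on the basic columns requires 2·y_loom time + 1·y_steam = 9, 4·y_loom time + 4·y_steam = 24.
This yields shadow prices y_loom time = 3, y_steam = 3.
Reduced cost of poplin: c₃ − yᵀa₃ = 10 − (3·2 + 3·2) = 10 − 12 = -2.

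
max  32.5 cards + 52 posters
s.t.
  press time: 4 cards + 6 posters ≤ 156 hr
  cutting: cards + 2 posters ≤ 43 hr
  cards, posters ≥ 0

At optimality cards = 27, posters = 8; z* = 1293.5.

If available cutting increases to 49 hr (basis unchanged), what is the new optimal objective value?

At the optimum: press time uses 156 of 156 (binding); cutting uses 43 of 43 (binding).
From A_Bᵀ y = c: 4·y_press time + 1·y_cutting = 32.5; 6·y_press time + 2·y_cutting = 52.
→ y_press time = 6.5 and y_cutting = 6.5.
Δz = y_cutting·Δb = 6.5 × (6) = 39, so new z* = 1293.5 + 39 = 1332.5.

1332.5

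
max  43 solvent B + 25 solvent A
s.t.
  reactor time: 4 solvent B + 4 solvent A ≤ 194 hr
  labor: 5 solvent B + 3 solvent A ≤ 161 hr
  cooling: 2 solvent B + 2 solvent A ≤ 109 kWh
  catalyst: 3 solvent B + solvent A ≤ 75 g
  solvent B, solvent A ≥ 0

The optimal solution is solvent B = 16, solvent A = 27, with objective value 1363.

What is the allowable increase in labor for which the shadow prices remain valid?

Binding constraints: labor, catalyst. The basis is B = [[5,3],[3,1]] with det -4.
Per unit increase in labor, x* moves by d = (-0.25, 0.75).
The basis stays optimal until reactor time becomes binding; allowable increase = 11 hr.

11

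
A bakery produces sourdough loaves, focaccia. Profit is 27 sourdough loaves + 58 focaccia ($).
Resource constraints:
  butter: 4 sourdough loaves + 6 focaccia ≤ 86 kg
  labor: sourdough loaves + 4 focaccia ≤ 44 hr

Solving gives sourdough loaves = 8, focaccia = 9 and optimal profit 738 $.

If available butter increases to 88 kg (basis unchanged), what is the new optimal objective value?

748

At the optimum: butter uses 86 of 86 (binding); labor uses 44 of 44 (binding).
The binding rows give the dual system: 4·y_butter + 1·y_labor = 27 and 6·y_butter + 4·y_labor = 58.
This yields shadow prices y_butter = 5, y_labor = 7.
Δz = y_butter·Δb = 5 × (2) = 10, so new z* = 738 + 10 = 748.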